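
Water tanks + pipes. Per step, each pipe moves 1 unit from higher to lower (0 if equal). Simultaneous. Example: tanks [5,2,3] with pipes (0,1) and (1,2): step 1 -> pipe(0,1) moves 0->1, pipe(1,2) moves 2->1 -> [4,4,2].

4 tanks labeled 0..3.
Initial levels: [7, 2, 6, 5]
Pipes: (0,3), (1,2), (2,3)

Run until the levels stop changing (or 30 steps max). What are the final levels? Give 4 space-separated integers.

Step 1: flows [0->3,2->1,2->3] -> levels [6 3 4 7]
Step 2: flows [3->0,2->1,3->2] -> levels [7 4 4 5]
Step 3: flows [0->3,1=2,3->2] -> levels [6 4 5 5]
Step 4: flows [0->3,2->1,2=3] -> levels [5 5 4 6]
Step 5: flows [3->0,1->2,3->2] -> levels [6 4 6 4]
Step 6: flows [0->3,2->1,2->3] -> levels [5 5 4 6]
  -> period-2 cycle: step 6 state = step 4 state; never stabilizes
  -> state at step 30: (30-4) mod 2 = 0, same as step 4 -> [5 5 4 6]

Answer: 5 5 4 6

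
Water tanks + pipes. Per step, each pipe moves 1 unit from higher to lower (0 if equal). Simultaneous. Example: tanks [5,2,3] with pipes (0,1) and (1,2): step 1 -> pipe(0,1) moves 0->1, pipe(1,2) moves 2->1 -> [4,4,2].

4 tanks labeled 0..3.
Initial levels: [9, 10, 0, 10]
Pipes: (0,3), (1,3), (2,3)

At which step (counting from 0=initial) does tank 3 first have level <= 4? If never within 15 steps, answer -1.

Step 1: flows [3->0,1=3,3->2] -> levels [10 10 1 8]
Step 2: flows [0->3,1->3,3->2] -> levels [9 9 2 9]
Step 3: flows [0=3,1=3,3->2] -> levels [9 9 3 8]
Step 4: flows [0->3,1->3,3->2] -> levels [8 8 4 9]
Step 5: flows [3->0,3->1,3->2] -> levels [9 9 5 6]
Step 6: flows [0->3,1->3,3->2] -> levels [8 8 6 7]
Step 7: flows [0->3,1->3,3->2] -> levels [7 7 7 8]
Step 8: flows [3->0,3->1,3->2] -> levels [8 8 8 5]
Step 9: flows [0->3,1->3,2->3] -> levels [7 7 7 8]
  -> period-2 cycle (repeats step 7); tank 3 never drops to <=4
Tank 3 never reaches <=4 within 15 steps

Answer: -1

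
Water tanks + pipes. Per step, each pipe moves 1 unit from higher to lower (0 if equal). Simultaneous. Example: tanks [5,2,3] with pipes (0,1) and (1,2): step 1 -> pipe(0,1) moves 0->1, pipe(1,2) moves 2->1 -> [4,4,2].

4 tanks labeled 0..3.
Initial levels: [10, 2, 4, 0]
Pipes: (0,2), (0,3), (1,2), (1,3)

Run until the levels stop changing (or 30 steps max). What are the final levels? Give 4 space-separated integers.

Step 1: flows [0->2,0->3,2->1,1->3] -> levels [8 2 4 2]
Step 2: flows [0->2,0->3,2->1,1=3] -> levels [6 3 4 3]
Step 3: flows [0->2,0->3,2->1,1=3] -> levels [4 4 4 4]
Step 4: flows [0=2,0=3,1=2,1=3] -> levels [4 4 4 4]
  -> stable (no change)

Answer: 4 4 4 4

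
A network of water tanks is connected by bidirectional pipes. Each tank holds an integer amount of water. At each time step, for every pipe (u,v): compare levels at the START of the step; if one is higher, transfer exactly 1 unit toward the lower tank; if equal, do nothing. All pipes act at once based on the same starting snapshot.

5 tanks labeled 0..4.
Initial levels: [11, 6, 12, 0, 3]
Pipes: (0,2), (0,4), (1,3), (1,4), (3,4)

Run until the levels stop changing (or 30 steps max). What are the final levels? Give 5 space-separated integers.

Step 1: flows [2->0,0->4,1->3,1->4,4->3] -> levels [11 4 11 2 4]
Step 2: flows [0=2,0->4,1->3,1=4,4->3] -> levels [10 3 11 4 4]
Step 3: flows [2->0,0->4,3->1,4->1,3=4] -> levels [10 5 10 3 4]
Step 4: flows [0=2,0->4,1->3,1->4,4->3] -> levels [9 3 10 5 5]
Step 5: flows [2->0,0->4,3->1,4->1,3=4] -> levels [9 5 9 4 5]
Step 6: flows [0=2,0->4,1->3,1=4,4->3] -> levels [8 4 9 6 5]
Step 7: flows [2->0,0->4,3->1,4->1,3->4] -> levels [8 6 8 4 6]
Step 8: flows [0=2,0->4,1->3,1=4,4->3] -> levels [7 5 8 6 6]
Step 9: flows [2->0,0->4,3->1,4->1,3=4] -> levels [7 7 7 5 6]
Step 10: flows [0=2,0->4,1->3,1->4,4->3] -> levels [6 5 7 7 7]
Step 11: flows [2->0,4->0,3->1,4->1,3=4] -> levels [8 7 6 6 5]
Step 12: flows [0->2,0->4,1->3,1->4,3->4] -> levels [6 5 7 6 8]
Step 13: flows [2->0,4->0,3->1,4->1,4->3] -> levels [8 7 6 6 5]
  -> period-2 cycle: step 13 state = step 11 state; never stabilizes
  -> state at step 30: (30-11) mod 2 = 1, same as step 12 -> [6 5 7 6 8]

Answer: 6 5 7 6 8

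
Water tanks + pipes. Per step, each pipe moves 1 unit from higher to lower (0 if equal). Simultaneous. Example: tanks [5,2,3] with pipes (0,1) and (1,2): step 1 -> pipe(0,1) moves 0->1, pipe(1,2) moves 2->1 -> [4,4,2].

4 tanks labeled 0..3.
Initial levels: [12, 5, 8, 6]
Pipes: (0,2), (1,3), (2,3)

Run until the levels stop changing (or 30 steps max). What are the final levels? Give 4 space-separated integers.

Step 1: flows [0->2,3->1,2->3] -> levels [11 6 8 6]
Step 2: flows [0->2,1=3,2->3] -> levels [10 6 8 7]
Step 3: flows [0->2,3->1,2->3] -> levels [9 7 8 7]
Step 4: flows [0->2,1=3,2->3] -> levels [8 7 8 8]
Step 5: flows [0=2,3->1,2=3] -> levels [8 8 8 7]
Step 6: flows [0=2,1->3,2->3] -> levels [8 7 7 9]
Step 7: flows [0->2,3->1,3->2] -> levels [7 8 9 7]
Step 8: flows [2->0,1->3,2->3] -> levels [8 7 7 9]
  -> period-2 cycle: step 8 state = step 6 state; never stabilizes
  -> state at step 30: (30-6) mod 2 = 0, same as step 6 -> [8 7 7 9]

Answer: 8 7 7 9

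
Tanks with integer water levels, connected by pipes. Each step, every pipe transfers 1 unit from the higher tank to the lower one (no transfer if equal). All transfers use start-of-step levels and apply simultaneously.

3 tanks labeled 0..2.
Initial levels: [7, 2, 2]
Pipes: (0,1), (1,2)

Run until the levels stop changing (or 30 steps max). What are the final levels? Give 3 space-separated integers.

Step 1: flows [0->1,1=2] -> levels [6 3 2]
Step 2: flows [0->1,1->2] -> levels [5 3 3]
Step 3: flows [0->1,1=2] -> levels [4 4 3]
Step 4: flows [0=1,1->2] -> levels [4 3 4]
Step 5: flows [0->1,2->1] -> levels [3 5 3]
Step 6: flows [1->0,1->2] -> levels [4 3 4]
  -> period-2 cycle: step 6 state = step 4 state; never stabilizes
  -> state at step 30: (30-4) mod 2 = 0, same as step 4 -> [4 3 4]

Answer: 4 3 4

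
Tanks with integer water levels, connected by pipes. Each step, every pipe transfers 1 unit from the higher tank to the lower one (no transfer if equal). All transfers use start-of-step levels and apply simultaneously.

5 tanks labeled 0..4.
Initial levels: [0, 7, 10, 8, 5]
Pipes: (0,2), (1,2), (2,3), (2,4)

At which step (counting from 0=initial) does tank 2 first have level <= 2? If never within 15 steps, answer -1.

Answer: -1

Derivation:
Step 1: flows [2->0,2->1,2->3,2->4] -> levels [1 8 6 9 6]
Step 2: flows [2->0,1->2,3->2,2=4] -> levels [2 7 7 8 6]
Step 3: flows [2->0,1=2,3->2,2->4] -> levels [3 7 6 7 7]
Step 4: flows [2->0,1->2,3->2,4->2] -> levels [4 6 8 6 6]
Step 5: flows [2->0,2->1,2->3,2->4] -> levels [5 7 4 7 7]
Step 6: flows [0->2,1->2,3->2,4->2] -> levels [4 6 8 6 6]
  -> period-2 cycle (repeats step 4); tank 2 never drops to <=2
Tank 2 never reaches <=2 within 15 steps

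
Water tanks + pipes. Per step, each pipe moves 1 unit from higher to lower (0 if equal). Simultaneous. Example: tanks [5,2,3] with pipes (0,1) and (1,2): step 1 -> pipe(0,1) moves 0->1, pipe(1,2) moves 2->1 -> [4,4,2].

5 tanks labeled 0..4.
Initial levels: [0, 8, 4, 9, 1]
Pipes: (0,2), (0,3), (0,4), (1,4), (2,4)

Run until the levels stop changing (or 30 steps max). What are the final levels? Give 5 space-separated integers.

Answer: 3 4 4 5 6

Derivation:
Step 1: flows [2->0,3->0,4->0,1->4,2->4] -> levels [3 7 2 8 2]
Step 2: flows [0->2,3->0,0->4,1->4,2=4] -> levels [2 6 3 7 4]
Step 3: flows [2->0,3->0,4->0,1->4,4->2] -> levels [5 5 3 6 3]
Step 4: flows [0->2,3->0,0->4,1->4,2=4] -> levels [4 4 4 5 5]
Step 5: flows [0=2,3->0,4->0,4->1,4->2] -> levels [6 5 5 4 2]
Step 6: flows [0->2,0->3,0->4,1->4,2->4] -> levels [3 4 5 5 5]
Step 7: flows [2->0,3->0,4->0,4->1,2=4] -> levels [6 5 4 4 3]
Step 8: flows [0->2,0->3,0->4,1->4,2->4] -> levels [3 4 4 5 6]
Step 9: flows [2->0,3->0,4->0,4->1,4->2] -> levels [6 5 4 4 3]
  -> period-2 cycle: step 9 state = step 7 state; never stabilizes
  -> state at step 30: (30-7) mod 2 = 1, same as step 8 -> [3 4 4 5 6]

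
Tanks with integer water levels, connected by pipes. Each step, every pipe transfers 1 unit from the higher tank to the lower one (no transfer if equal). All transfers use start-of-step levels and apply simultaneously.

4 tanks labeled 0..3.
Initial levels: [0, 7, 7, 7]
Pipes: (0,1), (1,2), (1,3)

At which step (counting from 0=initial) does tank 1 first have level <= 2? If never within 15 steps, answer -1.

Answer: -1

Derivation:
Step 1: flows [1->0,1=2,1=3] -> levels [1 6 7 7]
Step 2: flows [1->0,2->1,3->1] -> levels [2 7 6 6]
Step 3: flows [1->0,1->2,1->3] -> levels [3 4 7 7]
Step 4: flows [1->0,2->1,3->1] -> levels [4 5 6 6]
Step 5: flows [1->0,2->1,3->1] -> levels [5 6 5 5]
Step 6: flows [1->0,1->2,1->3] -> levels [6 3 6 6]
Step 7: flows [0->1,2->1,3->1] -> levels [5 6 5 5]
  -> period-2 cycle (repeats step 5); tank 1 never drops to <=2
Tank 1 never reaches <=2 within 15 steps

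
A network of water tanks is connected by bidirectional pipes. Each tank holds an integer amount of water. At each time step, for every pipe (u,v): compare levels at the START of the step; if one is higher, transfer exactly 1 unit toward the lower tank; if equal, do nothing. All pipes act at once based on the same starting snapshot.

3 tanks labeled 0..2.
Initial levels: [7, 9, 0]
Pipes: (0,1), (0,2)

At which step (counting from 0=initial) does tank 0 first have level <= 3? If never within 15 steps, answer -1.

Step 1: flows [1->0,0->2] -> levels [7 8 1]
Step 2: flows [1->0,0->2] -> levels [7 7 2]
Step 3: flows [0=1,0->2] -> levels [6 7 3]
Step 4: flows [1->0,0->2] -> levels [6 6 4]
Step 5: flows [0=1,0->2] -> levels [5 6 5]
Step 6: flows [1->0,0=2] -> levels [6 5 5]
Step 7: flows [0->1,0->2] -> levels [4 6 6]
Step 8: flows [1->0,2->0] -> levels [6 5 5]
  -> period-2 cycle (repeats step 6); tank 0 never drops to <=3
Tank 0 never reaches <=3 within 15 steps

Answer: -1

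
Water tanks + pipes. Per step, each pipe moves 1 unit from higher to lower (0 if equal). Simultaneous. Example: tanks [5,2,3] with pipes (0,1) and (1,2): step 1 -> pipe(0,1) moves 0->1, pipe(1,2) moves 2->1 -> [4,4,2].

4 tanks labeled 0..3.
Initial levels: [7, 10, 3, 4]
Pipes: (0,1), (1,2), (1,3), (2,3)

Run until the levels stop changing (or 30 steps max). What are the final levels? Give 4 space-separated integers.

Step 1: flows [1->0,1->2,1->3,3->2] -> levels [8 7 5 4]
Step 2: flows [0->1,1->2,1->3,2->3] -> levels [7 6 5 6]
Step 3: flows [0->1,1->2,1=3,3->2] -> levels [6 6 7 5]
Step 4: flows [0=1,2->1,1->3,2->3] -> levels [6 6 5 7]
Step 5: flows [0=1,1->2,3->1,3->2] -> levels [6 6 7 5]
  -> period-2 cycle: step 5 state = step 3 state; never stabilizes
  -> state at step 30: (30-3) mod 2 = 1, same as step 4 -> [6 6 5 7]

Answer: 6 6 5 7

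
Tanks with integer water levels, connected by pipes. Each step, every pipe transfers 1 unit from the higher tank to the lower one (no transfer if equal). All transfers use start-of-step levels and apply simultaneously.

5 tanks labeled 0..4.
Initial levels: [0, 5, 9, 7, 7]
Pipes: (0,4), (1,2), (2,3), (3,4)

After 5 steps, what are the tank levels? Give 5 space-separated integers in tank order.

Answer: 5 7 6 6 4

Derivation:
Step 1: flows [4->0,2->1,2->3,3=4] -> levels [1 6 7 8 6]
Step 2: flows [4->0,2->1,3->2,3->4] -> levels [2 7 7 6 6]
Step 3: flows [4->0,1=2,2->3,3=4] -> levels [3 7 6 7 5]
Step 4: flows [4->0,1->2,3->2,3->4] -> levels [4 6 8 5 5]
Step 5: flows [4->0,2->1,2->3,3=4] -> levels [5 7 6 6 4]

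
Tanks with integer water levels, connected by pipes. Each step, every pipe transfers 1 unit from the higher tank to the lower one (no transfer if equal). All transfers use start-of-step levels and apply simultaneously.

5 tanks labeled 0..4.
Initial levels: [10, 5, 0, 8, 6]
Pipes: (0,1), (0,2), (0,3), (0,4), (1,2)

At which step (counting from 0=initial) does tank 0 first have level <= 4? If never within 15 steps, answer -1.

Answer: 5

Derivation:
Step 1: flows [0->1,0->2,0->3,0->4,1->2] -> levels [6 5 2 9 7]
Step 2: flows [0->1,0->2,3->0,4->0,1->2] -> levels [6 5 4 8 6]
Step 3: flows [0->1,0->2,3->0,0=4,1->2] -> levels [5 5 6 7 6]
Step 4: flows [0=1,2->0,3->0,4->0,2->1] -> levels [8 6 4 6 5]
Step 5: flows [0->1,0->2,0->3,0->4,1->2] -> levels [4 6 6 7 6]
Tank 0 first reaches <=4 at step 5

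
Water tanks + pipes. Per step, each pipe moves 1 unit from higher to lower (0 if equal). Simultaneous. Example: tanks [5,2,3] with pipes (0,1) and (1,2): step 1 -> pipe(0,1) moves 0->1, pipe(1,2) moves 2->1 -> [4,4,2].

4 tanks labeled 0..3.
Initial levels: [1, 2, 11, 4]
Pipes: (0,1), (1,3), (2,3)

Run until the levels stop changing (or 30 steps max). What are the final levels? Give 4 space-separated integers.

Answer: 4 5 5 4

Derivation:
Step 1: flows [1->0,3->1,2->3] -> levels [2 2 10 4]
Step 2: flows [0=1,3->1,2->3] -> levels [2 3 9 4]
Step 3: flows [1->0,3->1,2->3] -> levels [3 3 8 4]
Step 4: flows [0=1,3->1,2->3] -> levels [3 4 7 4]
Step 5: flows [1->0,1=3,2->3] -> levels [4 3 6 5]
Step 6: flows [0->1,3->1,2->3] -> levels [3 5 5 5]
Step 7: flows [1->0,1=3,2=3] -> levels [4 4 5 5]
Step 8: flows [0=1,3->1,2=3] -> levels [4 5 5 4]
Step 9: flows [1->0,1->3,2->3] -> levels [5 3 4 6]
Step 10: flows [0->1,3->1,3->2] -> levels [4 5 5 4]
  -> period-2 cycle: step 10 state = step 8 state; never stabilizes
  -> state at step 30: (30-8) mod 2 = 0, same as step 8 -> [4 5 5 4]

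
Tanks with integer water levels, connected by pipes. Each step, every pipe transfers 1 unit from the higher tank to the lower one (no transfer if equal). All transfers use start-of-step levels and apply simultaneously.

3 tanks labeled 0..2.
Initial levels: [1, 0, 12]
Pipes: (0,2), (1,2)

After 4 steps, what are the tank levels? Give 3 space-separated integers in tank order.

Step 1: flows [2->0,2->1] -> levels [2 1 10]
Step 2: flows [2->0,2->1] -> levels [3 2 8]
Step 3: flows [2->0,2->1] -> levels [4 3 6]
Step 4: flows [2->0,2->1] -> levels [5 4 4]

Answer: 5 4 4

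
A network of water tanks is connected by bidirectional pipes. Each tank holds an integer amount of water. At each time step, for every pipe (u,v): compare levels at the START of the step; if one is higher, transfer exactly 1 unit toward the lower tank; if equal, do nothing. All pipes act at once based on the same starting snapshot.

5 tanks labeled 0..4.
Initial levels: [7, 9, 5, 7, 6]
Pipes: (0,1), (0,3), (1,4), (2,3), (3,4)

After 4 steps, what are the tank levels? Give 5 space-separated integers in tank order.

Answer: 6 9 5 8 6

Derivation:
Step 1: flows [1->0,0=3,1->4,3->2,3->4] -> levels [8 7 6 5 8]
Step 2: flows [0->1,0->3,4->1,2->3,4->3] -> levels [6 9 5 8 6]
Step 3: flows [1->0,3->0,1->4,3->2,3->4] -> levels [8 7 6 5 8]
  -> period-2 cycle: step 3 state = step 1 state
  -> state at step 4: (4-1) mod 2 = 1, same as step 2 -> [6 9 5 8 6]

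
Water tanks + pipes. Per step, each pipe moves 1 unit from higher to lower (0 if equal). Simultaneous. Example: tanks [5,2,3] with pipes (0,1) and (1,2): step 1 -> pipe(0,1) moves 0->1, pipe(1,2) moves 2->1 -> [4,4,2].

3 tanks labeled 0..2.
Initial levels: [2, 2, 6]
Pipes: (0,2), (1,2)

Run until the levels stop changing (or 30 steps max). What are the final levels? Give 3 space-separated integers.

Answer: 4 4 2

Derivation:
Step 1: flows [2->0,2->1] -> levels [3 3 4]
Step 2: flows [2->0,2->1] -> levels [4 4 2]
Step 3: flows [0->2,1->2] -> levels [3 3 4]
  -> period-2 cycle: step 3 state = step 1 state; never stabilizes
  -> state at step 30: (30-1) mod 2 = 1, same as step 2 -> [4 4 2]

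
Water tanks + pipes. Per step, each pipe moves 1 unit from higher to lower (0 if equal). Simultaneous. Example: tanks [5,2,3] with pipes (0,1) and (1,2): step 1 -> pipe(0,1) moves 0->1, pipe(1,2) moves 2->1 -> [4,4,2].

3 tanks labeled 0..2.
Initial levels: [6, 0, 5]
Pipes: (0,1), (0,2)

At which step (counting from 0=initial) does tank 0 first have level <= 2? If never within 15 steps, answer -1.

Step 1: flows [0->1,0->2] -> levels [4 1 6]
Step 2: flows [0->1,2->0] -> levels [4 2 5]
Step 3: flows [0->1,2->0] -> levels [4 3 4]
Step 4: flows [0->1,0=2] -> levels [3 4 4]
Step 5: flows [1->0,2->0] -> levels [5 3 3]
Step 6: flows [0->1,0->2] -> levels [3 4 4]
  -> period-2 cycle (repeats step 4); tank 0 never drops to <=2
Tank 0 never reaches <=2 within 15 steps

Answer: -1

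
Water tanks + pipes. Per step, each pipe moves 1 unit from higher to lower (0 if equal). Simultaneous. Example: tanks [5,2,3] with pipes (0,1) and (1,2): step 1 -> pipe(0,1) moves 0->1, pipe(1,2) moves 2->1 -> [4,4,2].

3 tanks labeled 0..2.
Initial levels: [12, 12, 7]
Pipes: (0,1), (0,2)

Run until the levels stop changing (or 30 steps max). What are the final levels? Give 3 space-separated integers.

Answer: 11 10 10

Derivation:
Step 1: flows [0=1,0->2] -> levels [11 12 8]
Step 2: flows [1->0,0->2] -> levels [11 11 9]
Step 3: flows [0=1,0->2] -> levels [10 11 10]
Step 4: flows [1->0,0=2] -> levels [11 10 10]
Step 5: flows [0->1,0->2] -> levels [9 11 11]
Step 6: flows [1->0,2->0] -> levels [11 10 10]
  -> period-2 cycle: step 6 state = step 4 state; never stabilizes
  -> state at step 30: (30-4) mod 2 = 0, same as step 4 -> [11 10 10]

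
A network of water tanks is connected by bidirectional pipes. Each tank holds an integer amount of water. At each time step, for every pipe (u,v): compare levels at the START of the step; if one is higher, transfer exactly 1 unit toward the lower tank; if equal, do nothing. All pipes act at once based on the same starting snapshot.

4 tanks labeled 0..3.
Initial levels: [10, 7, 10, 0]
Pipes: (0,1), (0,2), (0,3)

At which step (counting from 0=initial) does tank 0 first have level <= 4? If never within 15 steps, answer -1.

Answer: -1

Derivation:
Step 1: flows [0->1,0=2,0->3] -> levels [8 8 10 1]
Step 2: flows [0=1,2->0,0->3] -> levels [8 8 9 2]
Step 3: flows [0=1,2->0,0->3] -> levels [8 8 8 3]
Step 4: flows [0=1,0=2,0->3] -> levels [7 8 8 4]
Step 5: flows [1->0,2->0,0->3] -> levels [8 7 7 5]
Step 6: flows [0->1,0->2,0->3] -> levels [5 8 8 6]
Step 7: flows [1->0,2->0,3->0] -> levels [8 7 7 5]
  -> period-2 cycle (repeats step 5); tank 0 never drops to <=4
Tank 0 never reaches <=4 within 15 steps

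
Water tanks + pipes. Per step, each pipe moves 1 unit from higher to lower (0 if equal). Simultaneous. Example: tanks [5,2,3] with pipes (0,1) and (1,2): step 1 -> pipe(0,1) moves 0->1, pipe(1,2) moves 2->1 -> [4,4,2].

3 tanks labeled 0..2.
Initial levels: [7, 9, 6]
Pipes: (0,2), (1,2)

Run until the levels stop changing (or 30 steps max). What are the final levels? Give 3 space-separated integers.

Answer: 8 8 6

Derivation:
Step 1: flows [0->2,1->2] -> levels [6 8 8]
Step 2: flows [2->0,1=2] -> levels [7 8 7]
Step 3: flows [0=2,1->2] -> levels [7 7 8]
Step 4: flows [2->0,2->1] -> levels [8 8 6]
Step 5: flows [0->2,1->2] -> levels [7 7 8]
  -> period-2 cycle: step 5 state = step 3 state; never stabilizes
  -> state at step 30: (30-3) mod 2 = 1, same as step 4 -> [8 8 6]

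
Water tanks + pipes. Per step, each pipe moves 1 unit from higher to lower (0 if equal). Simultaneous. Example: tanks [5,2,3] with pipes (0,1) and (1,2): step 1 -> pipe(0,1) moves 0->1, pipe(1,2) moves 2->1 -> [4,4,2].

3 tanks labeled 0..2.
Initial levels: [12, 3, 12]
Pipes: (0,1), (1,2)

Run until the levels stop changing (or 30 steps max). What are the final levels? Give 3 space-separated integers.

Answer: 9 9 9

Derivation:
Step 1: flows [0->1,2->1] -> levels [11 5 11]
Step 2: flows [0->1,2->1] -> levels [10 7 10]
Step 3: flows [0->1,2->1] -> levels [9 9 9]
Step 4: flows [0=1,1=2] -> levels [9 9 9]
  -> stable (no change)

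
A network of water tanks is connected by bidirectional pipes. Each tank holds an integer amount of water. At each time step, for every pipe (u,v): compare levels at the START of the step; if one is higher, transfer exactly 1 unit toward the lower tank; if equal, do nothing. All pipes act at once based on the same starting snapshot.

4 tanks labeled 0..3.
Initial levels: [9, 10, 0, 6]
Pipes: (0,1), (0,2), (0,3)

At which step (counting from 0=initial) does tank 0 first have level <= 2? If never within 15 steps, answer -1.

Step 1: flows [1->0,0->2,0->3] -> levels [8 9 1 7]
Step 2: flows [1->0,0->2,0->3] -> levels [7 8 2 8]
Step 3: flows [1->0,0->2,3->0] -> levels [8 7 3 7]
Step 4: flows [0->1,0->2,0->3] -> levels [5 8 4 8]
Step 5: flows [1->0,0->2,3->0] -> levels [6 7 5 7]
Step 6: flows [1->0,0->2,3->0] -> levels [7 6 6 6]
Step 7: flows [0->1,0->2,0->3] -> levels [4 7 7 7]
Step 8: flows [1->0,2->0,3->0] -> levels [7 6 6 6]
  -> period-2 cycle (repeats step 6); tank 0 never drops to <=2
Tank 0 never reaches <=2 within 15 steps

Answer: -1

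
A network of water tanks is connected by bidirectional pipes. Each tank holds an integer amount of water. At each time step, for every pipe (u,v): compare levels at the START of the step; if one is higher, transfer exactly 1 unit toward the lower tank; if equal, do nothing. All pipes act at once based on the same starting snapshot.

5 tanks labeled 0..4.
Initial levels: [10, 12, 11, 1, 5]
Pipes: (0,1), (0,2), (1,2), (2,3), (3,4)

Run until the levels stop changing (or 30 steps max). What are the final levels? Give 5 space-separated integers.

Answer: 7 8 9 7 8

Derivation:
Step 1: flows [1->0,2->0,1->2,2->3,4->3] -> levels [12 10 10 3 4]
Step 2: flows [0->1,0->2,1=2,2->3,4->3] -> levels [10 11 10 5 3]
Step 3: flows [1->0,0=2,1->2,2->3,3->4] -> levels [11 9 10 5 4]
Step 4: flows [0->1,0->2,2->1,2->3,3->4] -> levels [9 11 9 5 5]
Step 5: flows [1->0,0=2,1->2,2->3,3=4] -> levels [10 9 9 6 5]
Step 6: flows [0->1,0->2,1=2,2->3,3->4] -> levels [8 10 9 6 6]
Step 7: flows [1->0,2->0,1->2,2->3,3=4] -> levels [10 8 8 7 6]
Step 8: flows [0->1,0->2,1=2,2->3,3->4] -> levels [8 9 8 7 7]
Step 9: flows [1->0,0=2,1->2,2->3,3=4] -> levels [9 7 8 8 7]
Step 10: flows [0->1,0->2,2->1,2=3,3->4] -> levels [7 9 8 7 8]
Step 11: flows [1->0,2->0,1->2,2->3,4->3] -> levels [9 7 7 9 7]
Step 12: flows [0->1,0->2,1=2,3->2,3->4] -> levels [7 8 9 7 8]
Step 13: flows [1->0,2->0,2->1,2->3,4->3] -> levels [9 8 6 9 7]
Step 14: flows [0->1,0->2,1->2,3->2,3->4] -> levels [7 8 9 7 8]
  -> period-2 cycle: step 14 state = step 12 state; never stabilizes
  -> state at step 30: (30-12) mod 2 = 0, same as step 12 -> [7 8 9 7 8]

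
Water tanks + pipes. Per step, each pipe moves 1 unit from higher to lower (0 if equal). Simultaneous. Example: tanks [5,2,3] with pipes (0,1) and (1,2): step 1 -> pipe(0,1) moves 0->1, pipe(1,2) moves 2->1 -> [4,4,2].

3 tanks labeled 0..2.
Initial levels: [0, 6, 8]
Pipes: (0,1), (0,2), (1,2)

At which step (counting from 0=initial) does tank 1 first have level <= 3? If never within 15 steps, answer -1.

Answer: -1

Derivation:
Step 1: flows [1->0,2->0,2->1] -> levels [2 6 6]
Step 2: flows [1->0,2->0,1=2] -> levels [4 5 5]
Step 3: flows [1->0,2->0,1=2] -> levels [6 4 4]
Step 4: flows [0->1,0->2,1=2] -> levels [4 5 5]
  -> period-2 cycle (repeats step 2); tank 1 never drops to <=3
Tank 1 never reaches <=3 within 15 steps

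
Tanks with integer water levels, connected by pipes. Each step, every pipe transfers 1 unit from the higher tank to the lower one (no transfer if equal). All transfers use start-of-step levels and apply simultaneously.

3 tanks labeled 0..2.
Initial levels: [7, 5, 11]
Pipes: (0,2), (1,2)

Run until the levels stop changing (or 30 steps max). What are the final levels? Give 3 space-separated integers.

Answer: 8 8 7

Derivation:
Step 1: flows [2->0,2->1] -> levels [8 6 9]
Step 2: flows [2->0,2->1] -> levels [9 7 7]
Step 3: flows [0->2,1=2] -> levels [8 7 8]
Step 4: flows [0=2,2->1] -> levels [8 8 7]
Step 5: flows [0->2,1->2] -> levels [7 7 9]
Step 6: flows [2->0,2->1] -> levels [8 8 7]
  -> period-2 cycle: step 6 state = step 4 state; never stabilizes
  -> state at step 30: (30-4) mod 2 = 0, same as step 4 -> [8 8 7]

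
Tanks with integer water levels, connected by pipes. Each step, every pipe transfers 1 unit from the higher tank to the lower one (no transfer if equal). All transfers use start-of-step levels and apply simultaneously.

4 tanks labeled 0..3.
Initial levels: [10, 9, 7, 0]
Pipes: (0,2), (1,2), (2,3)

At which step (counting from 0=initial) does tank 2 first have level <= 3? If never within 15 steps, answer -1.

Step 1: flows [0->2,1->2,2->3] -> levels [9 8 8 1]
Step 2: flows [0->2,1=2,2->3] -> levels [8 8 8 2]
Step 3: flows [0=2,1=2,2->3] -> levels [8 8 7 3]
Step 4: flows [0->2,1->2,2->3] -> levels [7 7 8 4]
Step 5: flows [2->0,2->1,2->3] -> levels [8 8 5 5]
Step 6: flows [0->2,1->2,2=3] -> levels [7 7 7 5]
Step 7: flows [0=2,1=2,2->3] -> levels [7 7 6 6]
Step 8: flows [0->2,1->2,2=3] -> levels [6 6 8 6]
Step 9: flows [2->0,2->1,2->3] -> levels [7 7 5 7]
Step 10: flows [0->2,1->2,3->2] -> levels [6 6 8 6]
  -> period-2 cycle (repeats step 8); tank 2 never drops to <=3
Tank 2 never reaches <=3 within 15 steps

Answer: -1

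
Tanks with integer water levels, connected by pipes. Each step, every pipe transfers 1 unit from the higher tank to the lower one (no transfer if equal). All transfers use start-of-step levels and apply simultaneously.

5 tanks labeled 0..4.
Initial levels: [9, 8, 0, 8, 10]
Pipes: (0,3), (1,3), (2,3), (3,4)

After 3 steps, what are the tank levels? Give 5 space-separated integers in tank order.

Step 1: flows [0->3,1=3,3->2,4->3] -> levels [8 8 1 9 9]
Step 2: flows [3->0,3->1,3->2,3=4] -> levels [9 9 2 6 9]
Step 3: flows [0->3,1->3,3->2,4->3] -> levels [8 8 3 8 8]

Answer: 8 8 3 8 8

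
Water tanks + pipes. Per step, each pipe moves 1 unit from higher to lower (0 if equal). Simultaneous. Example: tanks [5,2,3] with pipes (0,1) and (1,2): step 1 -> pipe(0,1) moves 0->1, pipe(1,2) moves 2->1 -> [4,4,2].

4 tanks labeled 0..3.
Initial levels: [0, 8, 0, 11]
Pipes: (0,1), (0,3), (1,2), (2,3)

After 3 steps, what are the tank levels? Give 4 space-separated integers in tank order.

Answer: 5 4 5 5

Derivation:
Step 1: flows [1->0,3->0,1->2,3->2] -> levels [2 6 2 9]
Step 2: flows [1->0,3->0,1->2,3->2] -> levels [4 4 4 7]
Step 3: flows [0=1,3->0,1=2,3->2] -> levels [5 4 5 5]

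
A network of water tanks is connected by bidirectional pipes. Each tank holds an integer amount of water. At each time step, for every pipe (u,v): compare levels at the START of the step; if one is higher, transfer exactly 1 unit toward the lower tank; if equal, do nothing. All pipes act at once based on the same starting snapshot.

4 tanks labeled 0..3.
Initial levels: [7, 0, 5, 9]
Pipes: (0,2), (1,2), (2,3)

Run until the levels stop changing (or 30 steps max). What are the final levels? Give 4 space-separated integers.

Step 1: flows [0->2,2->1,3->2] -> levels [6 1 6 8]
Step 2: flows [0=2,2->1,3->2] -> levels [6 2 6 7]
Step 3: flows [0=2,2->1,3->2] -> levels [6 3 6 6]
Step 4: flows [0=2,2->1,2=3] -> levels [6 4 5 6]
Step 5: flows [0->2,2->1,3->2] -> levels [5 5 6 5]
Step 6: flows [2->0,2->1,2->3] -> levels [6 6 3 6]
Step 7: flows [0->2,1->2,3->2] -> levels [5 5 6 5]
  -> period-2 cycle: step 7 state = step 5 state; never stabilizes
  -> state at step 30: (30-5) mod 2 = 1, same as step 6 -> [6 6 3 6]

Answer: 6 6 3 6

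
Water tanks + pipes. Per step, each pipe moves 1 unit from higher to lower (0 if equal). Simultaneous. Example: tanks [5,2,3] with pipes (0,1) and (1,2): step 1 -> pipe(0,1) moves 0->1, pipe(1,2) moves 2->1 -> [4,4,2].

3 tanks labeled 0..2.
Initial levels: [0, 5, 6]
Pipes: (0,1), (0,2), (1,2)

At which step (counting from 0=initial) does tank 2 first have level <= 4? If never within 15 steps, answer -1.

Step 1: flows [1->0,2->0,2->1] -> levels [2 5 4]
Tank 2 first reaches <=4 at step 1

Answer: 1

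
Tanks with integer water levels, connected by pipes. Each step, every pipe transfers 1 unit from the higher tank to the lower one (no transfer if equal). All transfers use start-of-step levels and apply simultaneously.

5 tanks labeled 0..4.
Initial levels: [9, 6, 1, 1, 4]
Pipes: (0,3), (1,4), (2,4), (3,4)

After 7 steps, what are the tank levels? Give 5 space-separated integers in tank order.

Answer: 6 3 3 4 5

Derivation:
Step 1: flows [0->3,1->4,4->2,4->3] -> levels [8 5 2 3 3]
Step 2: flows [0->3,1->4,4->2,3=4] -> levels [7 4 3 4 3]
Step 3: flows [0->3,1->4,2=4,3->4] -> levels [6 3 3 4 5]
Step 4: flows [0->3,4->1,4->2,4->3] -> levels [5 4 4 6 2]
Step 5: flows [3->0,1->4,2->4,3->4] -> levels [6 3 3 4 5]
  -> period-2 cycle: step 5 state = step 3 state
  -> state at step 7: (7-3) mod 2 = 0, same as step 3 -> [6 3 3 4 5]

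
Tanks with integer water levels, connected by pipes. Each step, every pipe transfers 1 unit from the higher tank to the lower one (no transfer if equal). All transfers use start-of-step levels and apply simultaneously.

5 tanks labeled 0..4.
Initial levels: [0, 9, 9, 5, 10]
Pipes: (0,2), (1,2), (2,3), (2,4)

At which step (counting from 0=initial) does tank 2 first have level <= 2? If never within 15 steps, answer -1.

Answer: -1

Derivation:
Step 1: flows [2->0,1=2,2->3,4->2] -> levels [1 9 8 6 9]
Step 2: flows [2->0,1->2,2->3,4->2] -> levels [2 8 8 7 8]
Step 3: flows [2->0,1=2,2->3,2=4] -> levels [3 8 6 8 8]
Step 4: flows [2->0,1->2,3->2,4->2] -> levels [4 7 8 7 7]
Step 5: flows [2->0,2->1,2->3,2->4] -> levels [5 8 4 8 8]
Step 6: flows [0->2,1->2,3->2,4->2] -> levels [4 7 8 7 7]
  -> period-2 cycle (repeats step 4); tank 2 never drops to <=2
Tank 2 never reaches <=2 within 15 steps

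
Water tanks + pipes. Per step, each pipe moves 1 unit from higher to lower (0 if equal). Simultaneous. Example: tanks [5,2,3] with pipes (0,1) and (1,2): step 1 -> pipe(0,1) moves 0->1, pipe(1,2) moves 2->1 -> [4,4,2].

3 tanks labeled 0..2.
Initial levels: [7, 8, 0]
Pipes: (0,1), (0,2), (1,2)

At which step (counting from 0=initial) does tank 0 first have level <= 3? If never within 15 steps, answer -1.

Answer: -1

Derivation:
Step 1: flows [1->0,0->2,1->2] -> levels [7 6 2]
Step 2: flows [0->1,0->2,1->2] -> levels [5 6 4]
Step 3: flows [1->0,0->2,1->2] -> levels [5 4 6]
Step 4: flows [0->1,2->0,2->1] -> levels [5 6 4]
  -> period-2 cycle (repeats step 2); tank 0 never drops to <=3
Tank 0 never reaches <=3 within 15 steps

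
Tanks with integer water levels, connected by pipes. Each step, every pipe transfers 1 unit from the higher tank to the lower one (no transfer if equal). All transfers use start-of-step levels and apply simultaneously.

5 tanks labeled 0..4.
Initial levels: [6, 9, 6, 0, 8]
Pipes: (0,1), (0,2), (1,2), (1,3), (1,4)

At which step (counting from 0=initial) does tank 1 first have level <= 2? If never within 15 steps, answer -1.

Step 1: flows [1->0,0=2,1->2,1->3,1->4] -> levels [7 5 7 1 9]
Step 2: flows [0->1,0=2,2->1,1->3,4->1] -> levels [6 7 6 2 8]
Step 3: flows [1->0,0=2,1->2,1->3,4->1] -> levels [7 5 7 3 7]
Step 4: flows [0->1,0=2,2->1,1->3,4->1] -> levels [6 7 6 4 6]
Step 5: flows [1->0,0=2,1->2,1->3,1->4] -> levels [7 3 7 5 7]
Step 6: flows [0->1,0=2,2->1,3->1,4->1] -> levels [6 7 6 4 6]
  -> period-2 cycle (repeats step 4); tank 1 never drops to <=2
Tank 1 never reaches <=2 within 15 steps

Answer: -1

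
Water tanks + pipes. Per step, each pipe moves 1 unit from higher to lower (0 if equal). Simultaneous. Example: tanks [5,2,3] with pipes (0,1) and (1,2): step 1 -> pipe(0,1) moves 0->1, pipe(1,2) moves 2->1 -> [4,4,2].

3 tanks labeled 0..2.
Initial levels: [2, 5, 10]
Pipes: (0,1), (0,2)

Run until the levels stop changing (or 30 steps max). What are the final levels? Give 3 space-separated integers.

Step 1: flows [1->0,2->0] -> levels [4 4 9]
Step 2: flows [0=1,2->0] -> levels [5 4 8]
Step 3: flows [0->1,2->0] -> levels [5 5 7]
Step 4: flows [0=1,2->0] -> levels [6 5 6]
Step 5: flows [0->1,0=2] -> levels [5 6 6]
Step 6: flows [1->0,2->0] -> levels [7 5 5]
Step 7: flows [0->1,0->2] -> levels [5 6 6]
  -> period-2 cycle: step 7 state = step 5 state; never stabilizes
  -> state at step 30: (30-5) mod 2 = 1, same as step 6 -> [7 5 5]

Answer: 7 5 5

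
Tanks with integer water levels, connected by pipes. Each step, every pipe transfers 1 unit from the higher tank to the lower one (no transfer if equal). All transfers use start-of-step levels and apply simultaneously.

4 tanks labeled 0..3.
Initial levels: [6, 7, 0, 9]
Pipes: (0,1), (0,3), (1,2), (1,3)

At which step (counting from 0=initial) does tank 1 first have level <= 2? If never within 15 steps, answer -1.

Step 1: flows [1->0,3->0,1->2,3->1] -> levels [8 6 1 7]
Step 2: flows [0->1,0->3,1->2,3->1] -> levels [6 7 2 7]
Step 3: flows [1->0,3->0,1->2,1=3] -> levels [8 5 3 6]
Step 4: flows [0->1,0->3,1->2,3->1] -> levels [6 6 4 6]
Step 5: flows [0=1,0=3,1->2,1=3] -> levels [6 5 5 6]
Step 6: flows [0->1,0=3,1=2,3->1] -> levels [5 7 5 5]
Step 7: flows [1->0,0=3,1->2,1->3] -> levels [6 4 6 6]
Step 8: flows [0->1,0=3,2->1,3->1] -> levels [5 7 5 5]
  -> period-2 cycle (repeats step 6); tank 1 never drops to <=2
Tank 1 never reaches <=2 within 15 steps

Answer: -1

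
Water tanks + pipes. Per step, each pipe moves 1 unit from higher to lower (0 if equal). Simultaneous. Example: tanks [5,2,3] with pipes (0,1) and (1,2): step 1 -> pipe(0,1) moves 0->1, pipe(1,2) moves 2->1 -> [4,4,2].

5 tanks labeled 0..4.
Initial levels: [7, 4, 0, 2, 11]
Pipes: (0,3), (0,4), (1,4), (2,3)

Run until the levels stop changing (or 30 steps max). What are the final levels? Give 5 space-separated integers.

Answer: 4 5 4 5 6

Derivation:
Step 1: flows [0->3,4->0,4->1,3->2] -> levels [7 5 1 2 9]
Step 2: flows [0->3,4->0,4->1,3->2] -> levels [7 6 2 2 7]
Step 3: flows [0->3,0=4,4->1,2=3] -> levels [6 7 2 3 6]
Step 4: flows [0->3,0=4,1->4,3->2] -> levels [5 6 3 3 7]
Step 5: flows [0->3,4->0,4->1,2=3] -> levels [5 7 3 4 5]
Step 6: flows [0->3,0=4,1->4,3->2] -> levels [4 6 4 4 6]
Step 7: flows [0=3,4->0,1=4,2=3] -> levels [5 6 4 4 5]
Step 8: flows [0->3,0=4,1->4,2=3] -> levels [4 5 4 5 6]
Step 9: flows [3->0,4->0,4->1,3->2] -> levels [6 6 5 3 4]
Step 10: flows [0->3,0->4,1->4,2->3] -> levels [4 5 4 5 6]
  -> period-2 cycle: step 10 state = step 8 state; never stabilizes
  -> state at step 30: (30-8) mod 2 = 0, same as step 8 -> [4 5 4 5 6]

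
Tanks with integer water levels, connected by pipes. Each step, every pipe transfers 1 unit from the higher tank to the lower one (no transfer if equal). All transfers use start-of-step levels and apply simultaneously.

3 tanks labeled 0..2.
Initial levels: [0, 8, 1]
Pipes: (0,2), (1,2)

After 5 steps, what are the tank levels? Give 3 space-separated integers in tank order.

Answer: 3 3 3

Derivation:
Step 1: flows [2->0,1->2] -> levels [1 7 1]
Step 2: flows [0=2,1->2] -> levels [1 6 2]
Step 3: flows [2->0,1->2] -> levels [2 5 2]
Step 4: flows [0=2,1->2] -> levels [2 4 3]
Step 5: flows [2->0,1->2] -> levels [3 3 3]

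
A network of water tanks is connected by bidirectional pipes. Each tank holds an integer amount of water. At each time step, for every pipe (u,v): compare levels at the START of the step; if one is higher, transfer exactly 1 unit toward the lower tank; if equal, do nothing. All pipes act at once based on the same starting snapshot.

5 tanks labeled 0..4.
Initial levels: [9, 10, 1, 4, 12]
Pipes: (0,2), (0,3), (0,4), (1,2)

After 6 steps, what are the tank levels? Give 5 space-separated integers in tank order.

Step 1: flows [0->2,0->3,4->0,1->2] -> levels [8 9 3 5 11]
Step 2: flows [0->2,0->3,4->0,1->2] -> levels [7 8 5 6 10]
Step 3: flows [0->2,0->3,4->0,1->2] -> levels [6 7 7 7 9]
Step 4: flows [2->0,3->0,4->0,1=2] -> levels [9 7 6 6 8]
Step 5: flows [0->2,0->3,0->4,1->2] -> levels [6 6 8 7 9]
Step 6: flows [2->0,3->0,4->0,2->1] -> levels [9 7 6 6 8]

Answer: 9 7 6 6 8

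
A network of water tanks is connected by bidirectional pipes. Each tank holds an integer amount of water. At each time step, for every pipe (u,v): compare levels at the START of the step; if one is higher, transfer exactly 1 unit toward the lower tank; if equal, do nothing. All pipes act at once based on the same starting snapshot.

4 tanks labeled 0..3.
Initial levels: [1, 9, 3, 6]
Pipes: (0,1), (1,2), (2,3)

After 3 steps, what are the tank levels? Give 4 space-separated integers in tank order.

Step 1: flows [1->0,1->2,3->2] -> levels [2 7 5 5]
Step 2: flows [1->0,1->2,2=3] -> levels [3 5 6 5]
Step 3: flows [1->0,2->1,2->3] -> levels [4 5 4 6]

Answer: 4 5 4 6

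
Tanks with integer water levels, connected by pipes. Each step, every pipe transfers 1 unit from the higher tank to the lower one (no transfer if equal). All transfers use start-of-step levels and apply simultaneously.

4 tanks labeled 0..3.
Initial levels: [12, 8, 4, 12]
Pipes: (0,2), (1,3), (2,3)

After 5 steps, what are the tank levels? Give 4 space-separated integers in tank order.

Step 1: flows [0->2,3->1,3->2] -> levels [11 9 6 10]
Step 2: flows [0->2,3->1,3->2] -> levels [10 10 8 8]
Step 3: flows [0->2,1->3,2=3] -> levels [9 9 9 9]
Step 4: flows [0=2,1=3,2=3] -> levels [9 9 9 9]
  -> stable; steps 5..5 unchanged -> [9 9 9 9]

Answer: 9 9 9 9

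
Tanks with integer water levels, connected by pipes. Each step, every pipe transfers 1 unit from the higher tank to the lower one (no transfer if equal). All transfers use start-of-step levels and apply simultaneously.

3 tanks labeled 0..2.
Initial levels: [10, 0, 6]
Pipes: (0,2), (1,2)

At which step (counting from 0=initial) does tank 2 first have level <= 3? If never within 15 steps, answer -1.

Step 1: flows [0->2,2->1] -> levels [9 1 6]
Step 2: flows [0->2,2->1] -> levels [8 2 6]
Step 3: flows [0->2,2->1] -> levels [7 3 6]
Step 4: flows [0->2,2->1] -> levels [6 4 6]
Step 5: flows [0=2,2->1] -> levels [6 5 5]
Step 6: flows [0->2,1=2] -> levels [5 5 6]
Step 7: flows [2->0,2->1] -> levels [6 6 4]
Step 8: flows [0->2,1->2] -> levels [5 5 6]
  -> period-2 cycle (repeats step 6); tank 2 never drops to <=3
Tank 2 never reaches <=3 within 15 steps

Answer: -1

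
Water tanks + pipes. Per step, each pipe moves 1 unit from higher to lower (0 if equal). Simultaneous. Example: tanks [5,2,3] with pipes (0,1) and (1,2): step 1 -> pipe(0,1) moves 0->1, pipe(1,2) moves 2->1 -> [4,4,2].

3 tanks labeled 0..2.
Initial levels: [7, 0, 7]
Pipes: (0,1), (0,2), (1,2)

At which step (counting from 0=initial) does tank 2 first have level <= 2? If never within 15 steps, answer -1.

Step 1: flows [0->1,0=2,2->1] -> levels [6 2 6]
Step 2: flows [0->1,0=2,2->1] -> levels [5 4 5]
Step 3: flows [0->1,0=2,2->1] -> levels [4 6 4]
Step 4: flows [1->0,0=2,1->2] -> levels [5 4 5]
  -> period-2 cycle (repeats step 2); tank 2 never drops to <=2
Tank 2 never reaches <=2 within 15 steps

Answer: -1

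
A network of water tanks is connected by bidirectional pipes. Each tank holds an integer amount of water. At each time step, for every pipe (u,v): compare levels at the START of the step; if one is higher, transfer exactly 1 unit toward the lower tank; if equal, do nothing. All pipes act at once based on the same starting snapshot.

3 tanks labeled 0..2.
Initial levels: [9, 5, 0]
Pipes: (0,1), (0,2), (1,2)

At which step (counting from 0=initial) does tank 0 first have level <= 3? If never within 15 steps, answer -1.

Step 1: flows [0->1,0->2,1->2] -> levels [7 5 2]
Step 2: flows [0->1,0->2,1->2] -> levels [5 5 4]
Step 3: flows [0=1,0->2,1->2] -> levels [4 4 6]
Step 4: flows [0=1,2->0,2->1] -> levels [5 5 4]
  -> period-2 cycle (repeats step 2); tank 0 never drops to <=3
Tank 0 never reaches <=3 within 15 steps

Answer: -1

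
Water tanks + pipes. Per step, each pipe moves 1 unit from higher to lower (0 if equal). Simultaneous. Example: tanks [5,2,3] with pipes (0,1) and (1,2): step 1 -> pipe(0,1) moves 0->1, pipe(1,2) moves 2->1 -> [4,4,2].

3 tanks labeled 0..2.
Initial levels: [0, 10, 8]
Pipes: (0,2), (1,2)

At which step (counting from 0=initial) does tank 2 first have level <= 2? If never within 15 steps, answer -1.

Answer: -1

Derivation:
Step 1: flows [2->0,1->2] -> levels [1 9 8]
Step 2: flows [2->0,1->2] -> levels [2 8 8]
Step 3: flows [2->0,1=2] -> levels [3 8 7]
Step 4: flows [2->0,1->2] -> levels [4 7 7]
Step 5: flows [2->0,1=2] -> levels [5 7 6]
Step 6: flows [2->0,1->2] -> levels [6 6 6]
Step 7: flows [0=2,1=2] -> levels [6 6 6]
  -> stable; tank 2 stays at 6 > 2
Tank 2 never reaches <=2 within 15 steps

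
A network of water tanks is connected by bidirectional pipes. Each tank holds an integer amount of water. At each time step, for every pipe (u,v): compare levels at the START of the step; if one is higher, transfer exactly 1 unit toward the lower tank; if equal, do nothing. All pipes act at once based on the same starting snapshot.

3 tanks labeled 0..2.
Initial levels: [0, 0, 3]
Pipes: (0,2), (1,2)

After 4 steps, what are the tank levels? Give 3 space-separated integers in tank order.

Step 1: flows [2->0,2->1] -> levels [1 1 1]
Step 2: flows [0=2,1=2] -> levels [1 1 1]
  -> stable; steps 3..4 unchanged -> [1 1 1]

Answer: 1 1 1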